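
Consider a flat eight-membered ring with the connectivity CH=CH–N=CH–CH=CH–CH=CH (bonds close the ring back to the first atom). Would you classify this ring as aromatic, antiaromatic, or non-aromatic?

Antiaromatic

The p orbitals form a continuous loop: every atom in a ring double bond is sp² and brings one electron to the p orbital; each =N– nitrogen is pyridine-type (lone pair in the sp² plane, one electron in the p orbital). The ring is fully conjugated.
Counting π electrons: 4 × 2 = 8 from the 4 double-bond units.
With 8 = 4·2 π electrons, Hückel's rule classifies the planar ring as antiaromatic.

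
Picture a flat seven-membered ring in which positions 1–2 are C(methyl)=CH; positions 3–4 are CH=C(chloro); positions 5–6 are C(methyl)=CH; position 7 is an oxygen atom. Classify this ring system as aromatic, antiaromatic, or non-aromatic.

Antiaromatic

Every ring atom contributes a p orbital perpendicular to the ring (each doubly-bonded ring atom is sp² with one p-orbital electron; the oxygen donates one lone pair from its p orbital), so the π system is cyclic and fully conjugated.
Adding the contributions, 3 × 2 = 6 from the double-bond units + 2 from the O atom = 8.
A 4n π count (8, n = 2) in a planar conjugated ring means antiaromatic.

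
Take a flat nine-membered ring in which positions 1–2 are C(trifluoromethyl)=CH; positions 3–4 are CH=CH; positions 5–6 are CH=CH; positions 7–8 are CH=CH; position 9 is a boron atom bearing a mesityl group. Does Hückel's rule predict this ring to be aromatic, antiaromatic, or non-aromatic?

Check conjugation: every atom in a ring double bond is sp² and brings one electron to the p orbital; the boron has an empty p orbital — every position has a p orbital, so the cyclic π system is continuous.
Tallying contributions gives 4 × 2 = 8 from the double-bond units + 0 from the B(mesityl) atom = 8.
With 8 = 4·2 π electrons, Hückel's rule classifies the planar ring as antiaromatic.

Antiaromatic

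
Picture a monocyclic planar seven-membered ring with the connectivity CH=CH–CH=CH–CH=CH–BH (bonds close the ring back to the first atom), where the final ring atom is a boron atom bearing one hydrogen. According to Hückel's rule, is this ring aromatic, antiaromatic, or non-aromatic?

The p orbitals form a continuous loop: every atom in a ring double bond is sp² and brings one electron to the p orbital; the boron has an empty p orbital. The ring is fully conjugated.
Counting π electrons: 3 × 2 = 6 from the double-bond units + 0 from the BH atom = 6.
6 = 4(1) + 2, which satisfies Hückel's 4n+2 rule.

Aromatic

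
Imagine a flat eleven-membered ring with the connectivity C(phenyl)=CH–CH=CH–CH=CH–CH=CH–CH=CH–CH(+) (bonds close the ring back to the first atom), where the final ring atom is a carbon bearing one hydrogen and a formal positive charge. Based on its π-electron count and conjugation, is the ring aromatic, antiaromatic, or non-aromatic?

Aromatic

Every ring atom contributes a p orbital perpendicular to the ring (every atom in a ring double bond is sp² and brings one electron to the p orbital; the carbocation has an empty p orbital), so the π system is cyclic and fully conjugated.
Adding the contributions, 5 × 2 = 10 from the double-bond units + 0 from the CH(+) atom = 10.
10 = 4(2) + 2, which satisfies Hückel's 4n+2 rule.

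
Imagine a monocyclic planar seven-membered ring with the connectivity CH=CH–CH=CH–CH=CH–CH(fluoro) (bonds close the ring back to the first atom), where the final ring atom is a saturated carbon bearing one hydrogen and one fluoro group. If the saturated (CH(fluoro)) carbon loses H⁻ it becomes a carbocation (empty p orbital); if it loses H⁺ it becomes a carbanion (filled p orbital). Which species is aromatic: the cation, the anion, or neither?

In both ions every ring atom is sp² and contributes a p orbital, so both rings are fully conjugated.
Cation: 3 × 2 + 0 = 6 π electrons → 4(1)+2, aromatic.
Anion: 3 × 2 + 2 = 8 π electrons → 4(2), antiaromatic.

The cation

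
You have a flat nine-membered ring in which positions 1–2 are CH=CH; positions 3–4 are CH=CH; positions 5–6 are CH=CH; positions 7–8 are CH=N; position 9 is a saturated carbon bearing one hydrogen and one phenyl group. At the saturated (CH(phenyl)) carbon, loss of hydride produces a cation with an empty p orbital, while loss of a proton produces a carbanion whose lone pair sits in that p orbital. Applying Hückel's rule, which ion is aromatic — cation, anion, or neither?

The anion

In both ions every ring atom is sp² and contributes a p orbital, so both rings are fully conjugated.
Cation: 4 × 2 + 0 = 8 π electrons → 4(2), antiaromatic.
Anion: 4 × 2 + 2 = 10 π electrons → 4(2)+2, aromatic.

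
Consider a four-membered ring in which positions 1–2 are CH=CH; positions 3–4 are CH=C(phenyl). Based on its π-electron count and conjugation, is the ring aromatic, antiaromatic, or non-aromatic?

Every ring atom contributes a p orbital perpendicular to the ring (every atom in a ring double bond is sp² and brings one electron to the p orbital), so the π system is cyclic and fully conjugated.
Tallying contributions gives 2 × 2 = 4 from the 2 double-bond units.
A 4n π count (4, n = 1) in a planar conjugated ring means antiaromatic.

Antiaromatic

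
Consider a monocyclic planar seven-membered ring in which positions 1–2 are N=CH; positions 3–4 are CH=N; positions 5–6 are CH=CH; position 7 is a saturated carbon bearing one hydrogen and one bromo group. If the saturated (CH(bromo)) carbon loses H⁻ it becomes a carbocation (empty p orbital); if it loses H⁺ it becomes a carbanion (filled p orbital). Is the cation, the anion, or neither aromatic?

Once that carbon is sp², every ring atom has a p orbital and both ions are fully conjugated.
Cation: 3 × 2 + 0 = 6 π electrons → 4(1)+2, aromatic.
Anion: 3 × 2 + 2 = 8 π electrons → 4(2), antiaromatic.

The cation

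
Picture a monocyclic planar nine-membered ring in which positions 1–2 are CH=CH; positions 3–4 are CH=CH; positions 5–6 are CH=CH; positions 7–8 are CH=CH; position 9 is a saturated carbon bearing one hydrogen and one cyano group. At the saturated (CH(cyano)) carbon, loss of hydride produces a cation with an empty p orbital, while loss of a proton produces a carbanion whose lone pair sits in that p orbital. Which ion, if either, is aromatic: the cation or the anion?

The anion

In either ion the ring is fully conjugated: every atom, including the new sp² carbon, supplies a p orbital.
Cation: 4 × 2 + 0 = 8 π electrons → 4(2), antiaromatic.
Anion: 4 × 2 + 2 = 10 π electrons → 4(2)+2, aromatic.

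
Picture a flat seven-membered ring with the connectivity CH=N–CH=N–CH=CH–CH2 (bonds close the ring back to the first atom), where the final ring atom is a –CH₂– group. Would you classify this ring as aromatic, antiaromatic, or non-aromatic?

Non-aromatic

The CH2 position has four σ bonds — the tetrahedral CH₂ carbon is sp³ and has no p orbital in the ring π system — so the cyclic conjugation is interrupted.
Without a continuous loop of overlapping p orbitals the Hückel electron count never comes into play.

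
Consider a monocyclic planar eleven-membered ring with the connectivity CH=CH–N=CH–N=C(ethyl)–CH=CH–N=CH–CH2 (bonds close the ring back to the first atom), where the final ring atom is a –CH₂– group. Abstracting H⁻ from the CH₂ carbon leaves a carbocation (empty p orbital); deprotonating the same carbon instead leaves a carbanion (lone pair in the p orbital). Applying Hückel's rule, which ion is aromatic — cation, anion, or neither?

Once that carbon is sp², every ring atom has a p orbital and both ions are fully conjugated.
Cation: 5 × 2 + 0 = 10 π electrons → 4(2)+2, aromatic.
Anion: 5 × 2 + 2 = 12 π electrons → 4(3), antiaromatic.

The cation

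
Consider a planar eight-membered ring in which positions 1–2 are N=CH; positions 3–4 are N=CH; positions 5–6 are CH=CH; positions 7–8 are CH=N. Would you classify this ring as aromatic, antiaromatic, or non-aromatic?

Check conjugation: the double-bond atoms are sp², each contributing one p electron; each =N– nitrogen is pyridine-type (lone pair in the sp² plane, one electron in the p orbital) — every position has a p orbital, so the cyclic π system is continuous.
Tallying contributions gives 4 × 2 = 8 from the 4 double-bond units.
With 8 = 4·2 π electrons, Hückel's rule classifies the planar ring as antiaromatic.

Antiaromatic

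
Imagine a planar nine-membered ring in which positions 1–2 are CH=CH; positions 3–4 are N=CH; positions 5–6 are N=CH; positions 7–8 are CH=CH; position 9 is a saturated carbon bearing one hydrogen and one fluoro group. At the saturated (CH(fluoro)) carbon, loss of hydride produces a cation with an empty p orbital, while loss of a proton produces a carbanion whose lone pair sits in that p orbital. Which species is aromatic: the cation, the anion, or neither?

The anion

Both ions have a continuous loop of p orbitals — each ring atom is sp².
Cation: 4 × 2 + 0 = 8 π electrons → 4(2), antiaromatic.
Anion: 4 × 2 + 2 = 10 π electrons → 4(2)+2, aromatic.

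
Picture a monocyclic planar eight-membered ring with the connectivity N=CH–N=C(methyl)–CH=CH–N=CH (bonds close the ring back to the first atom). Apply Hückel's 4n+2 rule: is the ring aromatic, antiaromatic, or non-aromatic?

The p orbitals form a continuous loop: every atom in a ring double bond is sp² and brings one electron to the p orbital; each sp² =N– keeps its lone pair in-plane and puts one electron into the π system. The ring is fully conjugated.
Tallying contributions gives 4 × 2 = 8 from the 4 double-bond units.
8 is a 4n count (n = 2), so the planar conjugated ring is antiaromatic.

Antiaromatic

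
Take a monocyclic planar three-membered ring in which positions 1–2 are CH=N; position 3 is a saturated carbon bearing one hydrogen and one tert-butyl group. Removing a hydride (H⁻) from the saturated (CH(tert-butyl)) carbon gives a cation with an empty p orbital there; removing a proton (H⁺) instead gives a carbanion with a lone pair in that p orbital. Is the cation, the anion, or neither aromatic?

In either ion the ring is fully conjugated: every atom, including the new sp² carbon, supplies a p orbital.
Cation: 1 × 2 + 0 = 2 π electrons → 4(0)+2, aromatic.
Anion: 1 × 2 + 2 = 4 π electrons → 4(1), antiaromatic.

The cation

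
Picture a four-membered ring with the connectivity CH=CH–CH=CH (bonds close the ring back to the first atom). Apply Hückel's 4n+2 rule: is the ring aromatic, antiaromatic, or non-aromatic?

Antiaromatic

Check conjugation: each doubly-bonded ring atom is sp² with one p-orbital electron — every position has a p orbital, so the cyclic π system is continuous.
Adding the contributions, 2 × 2 = 4 from the 2 double-bond units.
4 is a 4n count (n = 1), so the planar conjugated ring is antiaromatic.
(This ring is cyclobutadiene.)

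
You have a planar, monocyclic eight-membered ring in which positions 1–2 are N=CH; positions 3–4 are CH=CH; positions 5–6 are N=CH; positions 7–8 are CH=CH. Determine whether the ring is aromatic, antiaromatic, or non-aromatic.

Check conjugation: every atom in a ring double bond is sp² and brings one electron to the p orbital; the doubly-bonded nitrogens are pyridine-type — their lone pairs lie in the ring plane, leaving one electron in the p orbital — every position has a p orbital, so the cyclic π system is continuous.
Tallying contributions gives 4 × 2 = 8 from the 4 double-bond units.
With 8 = 4·2 π electrons, Hückel's rule classifies the planar ring as antiaromatic.

Antiaromatic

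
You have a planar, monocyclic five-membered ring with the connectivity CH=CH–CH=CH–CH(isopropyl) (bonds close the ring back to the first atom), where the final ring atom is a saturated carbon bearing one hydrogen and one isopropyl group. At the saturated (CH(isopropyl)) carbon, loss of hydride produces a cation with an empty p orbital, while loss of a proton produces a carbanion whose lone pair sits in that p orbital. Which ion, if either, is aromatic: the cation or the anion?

In either ion the ring is fully conjugated: every atom, including the new sp² carbon, supplies a p orbital.
Cation: 2 × 2 + 0 = 4 π electrons → 4(1), antiaromatic.
Anion: 2 × 2 + 2 = 6 π electrons → 4(1)+2, aromatic.

The anion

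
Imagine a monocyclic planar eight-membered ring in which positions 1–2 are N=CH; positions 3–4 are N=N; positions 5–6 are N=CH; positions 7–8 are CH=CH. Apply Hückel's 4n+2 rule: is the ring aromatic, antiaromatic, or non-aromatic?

The p orbitals form a continuous loop: every atom in a ring double bond is sp² and brings one electron to the p orbital; the doubly-bonded nitrogens are pyridine-type — their lone pairs lie in the ring plane, leaving one electron in the p orbital. The ring is fully conjugated.
π-electron count: 4 × 2 = 8 from the 4 double-bond units.
With 8 = 4·2 π electrons, Hückel's rule classifies the planar ring as antiaromatic.

Antiaromatic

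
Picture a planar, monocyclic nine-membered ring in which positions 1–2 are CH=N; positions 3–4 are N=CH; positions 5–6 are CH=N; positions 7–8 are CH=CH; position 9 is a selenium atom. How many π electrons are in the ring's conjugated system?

Check conjugation: every atom in a ring double bond is sp² and brings one electron to the p orbital; each =N– nitrogen is pyridine-type (lone pair in the sp² plane, one electron in the p orbital); the selenium donates one lone pair from its p orbital — every position has a p orbital, so the cyclic π system is continuous.
Tallying contributions gives 4 × 2 = 8 from the double-bond units + 2 from the Se atom = 10.

10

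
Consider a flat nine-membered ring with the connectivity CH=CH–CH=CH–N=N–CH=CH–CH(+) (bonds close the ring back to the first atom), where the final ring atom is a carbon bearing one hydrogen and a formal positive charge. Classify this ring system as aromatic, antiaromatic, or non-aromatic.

The p orbitals form a continuous loop: the double-bond atoms are sp², each contributing one p electron; each =N– nitrogen is pyridine-type (lone pair in the sp² plane, one electron in the p orbital); the carbocation has an empty p orbital. The ring is fully conjugated.
π-electron count: 4 × 2 = 8 from the double-bond units + 0 from the CH(+) atom = 8.
8 is a 4n count (n = 2), so the planar conjugated ring is antiaromatic.

Antiaromatic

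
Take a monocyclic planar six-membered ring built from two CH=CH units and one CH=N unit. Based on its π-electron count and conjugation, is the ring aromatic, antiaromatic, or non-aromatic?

Aromatic

Check conjugation: each doubly-bonded ring atom is sp² with one p-orbital electron; each =N– nitrogen is pyridine-type (lone pair in the sp² plane, one electron in the p orbital) — every position has a p orbital, so the cyclic π system is continuous.
Adding the contributions, 3 × 2 = 6 from the 3 double-bond units.
With 6 π electrons (n = 1), the Hückel 4n+2 condition holds.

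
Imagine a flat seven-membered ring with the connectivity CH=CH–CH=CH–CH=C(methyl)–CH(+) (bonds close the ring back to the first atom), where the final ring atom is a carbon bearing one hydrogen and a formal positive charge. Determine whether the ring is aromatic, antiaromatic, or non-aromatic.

Aromatic

All ring atoms are sp² and supply a p orbital to the ring (the double-bond atoms are sp², each contributing one p electron; the carbocation has an empty p orbital); the conjugation is uninterrupted.
Counting π electrons: 3 × 2 = 6 from the double-bond units + 0 from the CH(+) atom = 6.
Since 6 = 4·1 + 2, the ring meets the 4n+2 criterion.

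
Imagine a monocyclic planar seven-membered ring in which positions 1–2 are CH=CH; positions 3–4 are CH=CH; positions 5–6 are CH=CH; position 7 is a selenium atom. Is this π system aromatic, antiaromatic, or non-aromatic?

The p orbitals form a continuous loop: the double-bond atoms are sp², each contributing one p electron; the selenium donates one lone pair from its p orbital. The ring is fully conjugated.
Adding the contributions, 3 × 2 = 6 from the double-bond units + 2 from the Se atom = 8.
8 is a 4n count (n = 2), so the planar conjugated ring is antiaromatic.

Antiaromatic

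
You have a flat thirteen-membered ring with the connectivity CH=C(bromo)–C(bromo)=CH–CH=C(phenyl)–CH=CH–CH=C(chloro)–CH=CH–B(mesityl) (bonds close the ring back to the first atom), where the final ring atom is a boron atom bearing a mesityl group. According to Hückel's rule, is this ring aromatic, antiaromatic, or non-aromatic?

Every ring atom contributes a p orbital perpendicular to the ring (each doubly-bonded ring atom is sp² with one p-orbital electron; the boron has an empty p orbital), so the π system is cyclic and fully conjugated.
Adding the contributions, 6 × 2 = 12 from the double-bond units + 0 from the B(mesityl) atom = 12.
A 4n π count (12, n = 3) in a planar conjugated ring means antiaromatic.

Antiaromatic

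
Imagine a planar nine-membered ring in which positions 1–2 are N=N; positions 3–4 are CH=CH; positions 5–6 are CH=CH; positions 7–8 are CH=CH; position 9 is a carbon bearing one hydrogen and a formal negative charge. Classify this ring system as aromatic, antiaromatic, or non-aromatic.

Aromatic

Check conjugation: each doubly-bonded ring atom is sp² with one p-orbital electron; each =N– nitrogen is pyridine-type (lone pair in the sp² plane, one electron in the p orbital); the carbanion's lone pair occupies the p orbital — every position has a p orbital, so the cyclic π system is continuous.
Adding the contributions, 4 × 2 = 8 from the double-bond units + 2 from the CH(-) atom = 10.
10 = 4(2) + 2, which satisfies Hückel's 4n+2 rule.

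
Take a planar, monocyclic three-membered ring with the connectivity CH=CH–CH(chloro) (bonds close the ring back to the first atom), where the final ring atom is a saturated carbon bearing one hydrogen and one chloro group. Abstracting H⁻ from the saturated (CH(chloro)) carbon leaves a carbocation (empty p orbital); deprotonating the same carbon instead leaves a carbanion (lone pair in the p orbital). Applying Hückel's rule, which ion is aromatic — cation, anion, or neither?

The cation

In both ions every ring atom is sp² and contributes a p orbital, so both rings are fully conjugated.
Cation: 1 × 2 + 0 = 2 π electrons → 4(0)+2, aromatic.
Anion: 1 × 2 + 2 = 4 π electrons → 4(1), antiaromatic.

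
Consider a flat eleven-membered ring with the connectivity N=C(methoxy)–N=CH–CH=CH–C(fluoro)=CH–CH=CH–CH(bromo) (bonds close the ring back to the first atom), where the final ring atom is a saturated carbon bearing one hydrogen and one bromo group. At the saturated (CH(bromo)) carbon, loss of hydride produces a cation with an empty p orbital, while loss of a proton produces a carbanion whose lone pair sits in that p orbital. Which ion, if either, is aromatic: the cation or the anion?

The cation

Both ions have a continuous loop of p orbitals — each ring atom is sp².
Cation: 5 × 2 + 0 = 10 π electrons → 4(2)+2, aromatic.
Anion: 5 × 2 + 2 = 12 π electrons → 4(3), antiaromatic.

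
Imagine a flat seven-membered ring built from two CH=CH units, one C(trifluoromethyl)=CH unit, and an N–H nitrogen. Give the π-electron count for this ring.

Check conjugation: every atom in a ring double bond is sp² and brings one electron to the p orbital; the pyrrole-type nitrogen donates its lone pair from the p orbital — every position has a p orbital, so the cyclic π system is continuous.
Counting π electrons: 3 × 2 = 6 from the double-bond units + 2 from the NH atom = 8.

8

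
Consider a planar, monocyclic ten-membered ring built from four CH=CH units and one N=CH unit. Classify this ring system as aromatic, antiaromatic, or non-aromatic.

All ring atoms are sp² and supply a p orbital to the ring (each doubly-bonded ring atom is sp² with one p-orbital electron; the doubly-bonded nitrogens are pyridine-type — their lone pairs lie in the ring plane, leaving one electron in the p orbital); the conjugation is uninterrupted.
π-electron count: 5 × 2 = 10 from the 5 double-bond units.
10 = 4(2) + 2, which satisfies Hückel's 4n+2 rule.

Aromatic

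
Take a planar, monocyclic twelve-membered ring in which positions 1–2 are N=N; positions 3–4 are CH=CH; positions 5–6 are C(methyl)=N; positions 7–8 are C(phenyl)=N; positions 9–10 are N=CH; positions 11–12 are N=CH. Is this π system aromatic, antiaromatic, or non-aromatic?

Antiaromatic

The p orbitals form a continuous loop: each doubly-bonded ring atom is sp² with one p-orbital electron; each sp² =N– keeps its lone pair in-plane and puts one electron into the π system. The ring is fully conjugated.
Counting π electrons: 6 × 2 = 12 from the 6 double-bond units.
12 is a 4n count (n = 3), so the planar conjugated ring is antiaromatic.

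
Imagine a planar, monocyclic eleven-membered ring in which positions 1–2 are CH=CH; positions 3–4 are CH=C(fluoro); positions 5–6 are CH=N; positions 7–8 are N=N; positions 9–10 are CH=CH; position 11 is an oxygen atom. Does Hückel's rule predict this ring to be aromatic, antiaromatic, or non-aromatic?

Antiaromatic

The p orbitals form a continuous loop: each doubly-bonded ring atom is sp² with one p-orbital electron; each =N– nitrogen is pyridine-type (lone pair in the sp² plane, one electron in the p orbital); the oxygen donates one lone pair from its p orbital. The ring is fully conjugated.
π-electron count: 5 × 2 = 10 from the double-bond units + 2 from the O atom = 12.
12 = 4(3); a planar, fully conjugated 4n system is antiaromatic.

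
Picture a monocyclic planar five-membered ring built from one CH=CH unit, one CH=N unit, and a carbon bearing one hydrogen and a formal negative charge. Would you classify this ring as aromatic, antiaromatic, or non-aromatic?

Every ring atom contributes a p orbital perpendicular to the ring (each doubly-bonded ring atom is sp² with one p-orbital electron; each =N– nitrogen is pyridine-type (lone pair in the sp² plane, one electron in the p orbital); the carbanion's lone pair occupies the p orbital), so the π system is cyclic and fully conjugated.
π-electron count: 2 × 2 = 4 from the double-bond units + 2 from the CH(-) atom = 6.
Since 6 = 4·1 + 2, the ring meets the 4n+2 criterion.

Aromatic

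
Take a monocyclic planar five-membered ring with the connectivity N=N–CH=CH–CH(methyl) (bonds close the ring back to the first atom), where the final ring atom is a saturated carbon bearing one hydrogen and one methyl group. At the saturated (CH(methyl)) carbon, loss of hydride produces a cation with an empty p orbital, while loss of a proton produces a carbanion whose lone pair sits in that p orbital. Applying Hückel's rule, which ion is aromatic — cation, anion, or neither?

Both ions have a continuous loop of p orbitals — each ring atom is sp².
Cation: 2 × 2 + 0 = 4 π electrons → 4(1), antiaromatic.
Anion: 2 × 2 + 2 = 6 π electrons → 4(1)+2, aromatic.

The anion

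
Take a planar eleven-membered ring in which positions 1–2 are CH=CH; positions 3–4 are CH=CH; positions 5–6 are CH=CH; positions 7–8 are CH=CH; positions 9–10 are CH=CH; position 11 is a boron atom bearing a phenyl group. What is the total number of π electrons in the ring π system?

Every ring atom contributes a p orbital perpendicular to the ring (the double-bond atoms are sp², each contributing one p electron; the boron has an empty p orbital), so the π system is cyclic and fully conjugated.
Adding the contributions, 5 × 2 = 10 from the double-bond units + 0 from the B(phenyl) atom = 10.

10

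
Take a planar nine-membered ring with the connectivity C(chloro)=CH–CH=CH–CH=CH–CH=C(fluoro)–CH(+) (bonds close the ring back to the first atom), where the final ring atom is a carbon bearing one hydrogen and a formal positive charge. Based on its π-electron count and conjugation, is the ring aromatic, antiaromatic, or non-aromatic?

Antiaromatic

The p orbitals form a continuous loop: every atom in a ring double bond is sp² and brings one electron to the p orbital; the carbocation has an empty p orbital. The ring is fully conjugated.
Counting π electrons: 4 × 2 = 8 from the double-bond units + 0 from the CH(+) atom = 8.
A 4n π count (8, n = 2) in a planar conjugated ring means antiaromatic.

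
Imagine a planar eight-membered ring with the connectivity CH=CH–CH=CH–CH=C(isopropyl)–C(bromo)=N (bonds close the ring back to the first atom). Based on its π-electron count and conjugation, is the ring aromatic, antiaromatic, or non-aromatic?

All ring atoms are sp² and supply a p orbital to the ring (every atom in a ring double bond is sp² and brings one electron to the p orbital; each =N– nitrogen is pyridine-type (lone pair in the sp² plane, one electron in the p orbital)); the conjugation is uninterrupted.
Tallying contributions gives 4 × 2 = 8 from the 4 double-bond units.
8 = 4(2); a planar, fully conjugated 4n system is antiaromatic.

Antiaromatic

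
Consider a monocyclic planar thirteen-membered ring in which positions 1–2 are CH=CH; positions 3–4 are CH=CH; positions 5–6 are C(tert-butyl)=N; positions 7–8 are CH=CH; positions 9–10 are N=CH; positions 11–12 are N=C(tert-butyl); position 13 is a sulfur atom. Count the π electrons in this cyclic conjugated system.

14

The p orbitals form a continuous loop: the double-bond atoms are sp², each contributing one p electron; each sp² =N– keeps its lone pair in-plane and puts one electron into the π system; the sulfur donates one lone pair from its p orbital. The ring is fully conjugated.
Tallying contributions gives 6 × 2 = 12 from the double-bond units + 2 from the S atom = 14.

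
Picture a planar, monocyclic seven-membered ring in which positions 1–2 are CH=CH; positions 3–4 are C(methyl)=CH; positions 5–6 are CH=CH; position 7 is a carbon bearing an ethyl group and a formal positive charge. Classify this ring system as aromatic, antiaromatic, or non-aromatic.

All ring atoms are sp² and supply a p orbital to the ring (each doubly-bonded ring atom is sp² with one p-orbital electron; the carbocation has an empty p orbital); the conjugation is uninterrupted.
Adding the contributions, 3 × 2 = 6 from the double-bond units + 0 from the C(ethyl)(+) atom = 6.
With 6 π electrons (n = 1), the Hückel 4n+2 condition holds.

Aromatic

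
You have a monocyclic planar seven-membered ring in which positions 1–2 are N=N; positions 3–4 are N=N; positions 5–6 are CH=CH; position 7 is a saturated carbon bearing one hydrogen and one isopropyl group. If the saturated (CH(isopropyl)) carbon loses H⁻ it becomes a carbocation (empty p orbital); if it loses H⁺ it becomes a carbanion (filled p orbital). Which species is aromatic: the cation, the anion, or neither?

In both ions every ring atom is sp² and contributes a p orbital, so both rings are fully conjugated.
Cation: 3 × 2 + 0 = 6 π electrons → 4(1)+2, aromatic.
Anion: 3 × 2 + 2 = 8 π electrons → 4(2), antiaromatic.

The cation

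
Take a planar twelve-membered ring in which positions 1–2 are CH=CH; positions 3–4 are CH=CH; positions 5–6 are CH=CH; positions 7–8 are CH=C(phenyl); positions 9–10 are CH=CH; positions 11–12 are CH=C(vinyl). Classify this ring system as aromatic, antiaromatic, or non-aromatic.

Antiaromatic

Check conjugation: each doubly-bonded ring atom is sp² with one p-orbital electron — every position has a p orbital, so the cyclic π system is continuous.
π-electron count: 6 × 2 = 12 from the 6 double-bond units.
A 4n π count (12, n = 3) in a planar conjugated ring means antiaromatic.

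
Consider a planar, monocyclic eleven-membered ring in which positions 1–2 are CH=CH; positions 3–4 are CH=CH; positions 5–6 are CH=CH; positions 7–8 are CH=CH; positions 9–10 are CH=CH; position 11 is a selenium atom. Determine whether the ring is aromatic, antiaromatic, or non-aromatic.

Antiaromatic

The p orbitals form a continuous loop: each doubly-bonded ring atom is sp² with one p-orbital electron; the selenium donates one lone pair from its p orbital. The ring is fully conjugated.
Adding the contributions, 5 × 2 = 10 from the double-bond units + 2 from the Se atom = 12.
12 is a 4n count (n = 3), so the planar conjugated ring is antiaromatic.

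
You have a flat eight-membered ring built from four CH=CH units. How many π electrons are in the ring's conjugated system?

8

Every ring atom contributes a p orbital perpendicular to the ring (each doubly-bonded ring atom is sp² with one p-orbital electron), so the π system is cyclic and fully conjugated.
Tallying contributions gives 4 × 2 = 8 from the 4 double-bond units.
This is cyclooctatetraene.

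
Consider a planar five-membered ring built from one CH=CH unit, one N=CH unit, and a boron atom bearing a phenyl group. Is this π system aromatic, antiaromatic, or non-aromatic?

Antiaromatic

Check conjugation: the double-bond atoms are sp², each contributing one p electron; the doubly-bonded nitrogens are pyridine-type — their lone pairs lie in the ring plane, leaving one electron in the p orbital; the boron has an empty p orbital — every position has a p orbital, so the cyclic π system is continuous.
π-electron count: 2 × 2 = 4 from the double-bond units + 0 from the B(phenyl) atom = 4.
With 4 = 4·1 π electrons, Hückel's rule classifies the planar ring as antiaromatic.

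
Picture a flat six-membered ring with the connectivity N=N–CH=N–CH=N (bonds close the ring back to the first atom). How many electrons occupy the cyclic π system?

The p orbitals form a continuous loop: the double-bond atoms are sp², each contributing one p electron; each =N– nitrogen is pyridine-type (lone pair in the sp² plane, one electron in the p orbital). The ring is fully conjugated.
Adding the contributions, 3 × 2 = 6 from the 3 double-bond units.

6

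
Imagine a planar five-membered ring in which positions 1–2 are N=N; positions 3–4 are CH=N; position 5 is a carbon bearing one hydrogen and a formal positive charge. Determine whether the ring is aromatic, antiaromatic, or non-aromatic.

The p orbitals form a continuous loop: the double-bond atoms are sp², each contributing one p electron; each sp² =N– keeps its lone pair in-plane and puts one electron into the π system; the carbocation has an empty p orbital. The ring is fully conjugated.
π-electron count: 2 × 2 = 4 from the double-bond units + 0 from the CH(+) atom = 4.
With 4 = 4·1 π electrons, Hückel's rule classifies the planar ring as antiaromatic.

Antiaromatic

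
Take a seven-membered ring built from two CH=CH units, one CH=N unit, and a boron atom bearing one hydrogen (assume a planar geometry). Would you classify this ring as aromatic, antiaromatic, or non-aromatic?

Check conjugation: every atom in a ring double bond is sp² and brings one electron to the p orbital; each sp² =N– keeps its lone pair in-plane and puts one electron into the π system; the boron has an empty p orbital — every position has a p orbital, so the cyclic π system is continuous.
π-electron count: 3 × 2 = 6 from the double-bond units + 0 from the BH atom = 6.
Since 6 = 4·1 + 2, the ring meets the 4n+2 criterion.

Aromatic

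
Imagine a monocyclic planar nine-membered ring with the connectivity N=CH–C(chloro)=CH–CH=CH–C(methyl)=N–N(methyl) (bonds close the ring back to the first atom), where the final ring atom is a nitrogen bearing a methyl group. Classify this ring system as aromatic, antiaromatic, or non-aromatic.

Aromatic

The p orbitals form a continuous loop: each doubly-bonded ring atom is sp² with one p-orbital electron; each sp² =N– keeps its lone pair in-plane and puts one electron into the π system; the pyrrole-type nitrogen donates its lone pair from the p orbital. The ring is fully conjugated.
Adding the contributions, 4 × 2 = 8 from the double-bond units + 2 from the N(methyl) atom = 10.
With 10 π electrons (n = 2), the Hückel 4n+2 condition holds.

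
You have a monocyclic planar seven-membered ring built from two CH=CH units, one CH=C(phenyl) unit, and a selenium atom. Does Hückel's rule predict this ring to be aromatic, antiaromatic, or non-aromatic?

All ring atoms are sp² and supply a p orbital to the ring (the double-bond atoms are sp², each contributing one p electron; the selenium donates one lone pair from its p orbital); the conjugation is uninterrupted.
π-electron count: 3 × 2 = 6 from the double-bond units + 2 from the Se atom = 8.
8 is a 4n count (n = 2), so the planar conjugated ring is antiaromatic.

Antiaromatic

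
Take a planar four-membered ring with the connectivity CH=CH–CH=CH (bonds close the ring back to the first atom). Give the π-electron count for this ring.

The p orbitals form a continuous loop: every atom in a ring double bond is sp² and brings one electron to the p orbital. The ring is fully conjugated.
Adding the contributions, 2 × 2 = 4 from the 2 double-bond units.
(This ring is cyclobutadiene.)

4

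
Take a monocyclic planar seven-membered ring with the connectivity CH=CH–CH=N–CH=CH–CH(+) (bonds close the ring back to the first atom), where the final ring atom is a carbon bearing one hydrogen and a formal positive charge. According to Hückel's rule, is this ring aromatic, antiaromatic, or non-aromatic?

The p orbitals form a continuous loop: the double-bond atoms are sp², each contributing one p electron; each sp² =N– keeps its lone pair in-plane and puts one electron into the π system; the carbocation has an empty p orbital. The ring is fully conjugated.
π-electron count: 3 × 2 = 6 from the double-bond units + 0 from the CH(+) atom = 6.
With 6 π electrons (n = 1), the Hückel 4n+2 condition holds.

Aromatic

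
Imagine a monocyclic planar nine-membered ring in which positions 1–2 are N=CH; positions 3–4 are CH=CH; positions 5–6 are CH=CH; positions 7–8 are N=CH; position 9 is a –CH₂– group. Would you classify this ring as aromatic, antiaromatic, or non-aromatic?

The CH2 position has four σ bonds — the tetrahedral CH₂ carbon is sp³ and has no p orbital in the ring π system — so the cyclic conjugation is interrupted.
Hückel's rule only applies to fully conjugated rings, so this one is simply non-aromatic.

Non-aromatic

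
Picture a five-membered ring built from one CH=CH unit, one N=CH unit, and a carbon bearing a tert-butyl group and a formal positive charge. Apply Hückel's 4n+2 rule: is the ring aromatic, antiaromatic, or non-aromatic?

The p orbitals form a continuous loop: each doubly-bonded ring atom is sp² with one p-orbital electron; each =N– nitrogen is pyridine-type (lone pair in the sp² plane, one electron in the p orbital); the carbocation has an empty p orbital. The ring is fully conjugated.
Counting π electrons: 2 × 2 = 4 from the double-bond units + 0 from the C(tert-butyl)(+) atom = 4.
With 4 = 4·1 π electrons, Hückel's rule classifies the planar ring as antiaromatic.

Antiaromatic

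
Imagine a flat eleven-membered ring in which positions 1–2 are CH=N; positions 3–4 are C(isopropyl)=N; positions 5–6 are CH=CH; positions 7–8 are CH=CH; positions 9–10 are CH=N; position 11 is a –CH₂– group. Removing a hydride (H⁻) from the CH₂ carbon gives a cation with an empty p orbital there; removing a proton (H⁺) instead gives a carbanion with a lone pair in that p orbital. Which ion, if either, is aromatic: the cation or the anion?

The cation

Both ions have a continuous loop of p orbitals — each ring atom is sp².
Cation: 5 × 2 + 0 = 10 π electrons → 4(2)+2, aromatic.
Anion: 5 × 2 + 2 = 12 π electrons → 4(3), antiaromatic.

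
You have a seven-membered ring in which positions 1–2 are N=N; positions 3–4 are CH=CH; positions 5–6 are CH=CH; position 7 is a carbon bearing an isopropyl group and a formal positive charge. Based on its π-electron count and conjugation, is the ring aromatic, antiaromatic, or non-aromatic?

Aromatic

The p orbitals form a continuous loop: each doubly-bonded ring atom is sp² with one p-orbital electron; each =N– nitrogen is pyridine-type (lone pair in the sp² plane, one electron in the p orbital); the carbocation has an empty p orbital. The ring is fully conjugated.
Counting π electrons: 3 × 2 = 6 from the double-bond units + 0 from the C(isopropyl)(+) atom = 6.
With 6 π electrons (n = 1), the Hückel 4n+2 condition holds.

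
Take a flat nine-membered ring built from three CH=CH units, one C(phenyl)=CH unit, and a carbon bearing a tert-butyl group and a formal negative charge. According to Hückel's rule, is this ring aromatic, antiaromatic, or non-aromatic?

Aromatic

The p orbitals form a continuous loop: each doubly-bonded ring atom is sp² with one p-orbital electron; the carbanion's lone pair occupies the p orbital. The ring is fully conjugated.
Counting π electrons: 4 × 2 = 8 from the double-bond units + 2 from the C(tert-butyl)(-) atom = 10.
10 = 4(2) + 2, which satisfies Hückel's 4n+2 rule.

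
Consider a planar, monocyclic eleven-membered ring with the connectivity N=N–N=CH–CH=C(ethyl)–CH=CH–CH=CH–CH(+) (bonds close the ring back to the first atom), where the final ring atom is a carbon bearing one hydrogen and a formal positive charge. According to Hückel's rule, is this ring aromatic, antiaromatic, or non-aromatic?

Aromatic

Check conjugation: every atom in a ring double bond is sp² and brings one electron to the p orbital; the doubly-bonded nitrogens are pyridine-type — their lone pairs lie in the ring plane, leaving one electron in the p orbital; the carbocation has an empty p orbital — every position has a p orbital, so the cyclic π system is continuous.
Tallying contributions gives 5 × 2 = 10 from the double-bond units + 0 from the CH(+) atom = 10.
10 = 4(2) + 2, which satisfies Hückel's 4n+2 rule.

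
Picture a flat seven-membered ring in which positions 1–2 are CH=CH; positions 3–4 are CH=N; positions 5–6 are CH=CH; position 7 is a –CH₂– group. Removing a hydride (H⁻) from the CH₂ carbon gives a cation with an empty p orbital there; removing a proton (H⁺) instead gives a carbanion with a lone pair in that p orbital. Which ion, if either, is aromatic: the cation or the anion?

The cation

In either ion the ring is fully conjugated: every atom, including the new sp² carbon, supplies a p orbital.
Cation: 3 × 2 + 0 = 6 π electrons → 4(1)+2, aromatic.
Anion: 3 × 2 + 2 = 8 π electrons → 4(2), antiaromatic.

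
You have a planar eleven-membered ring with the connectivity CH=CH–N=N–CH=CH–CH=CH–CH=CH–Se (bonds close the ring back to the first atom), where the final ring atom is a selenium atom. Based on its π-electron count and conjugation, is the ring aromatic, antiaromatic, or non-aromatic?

Antiaromatic

All ring atoms are sp² and supply a p orbital to the ring (every atom in a ring double bond is sp² and brings one electron to the p orbital; each =N– nitrogen is pyridine-type (lone pair in the sp² plane, one electron in the p orbital); the selenium donates one lone pair from its p orbital); the conjugation is uninterrupted.
Tallying contributions gives 5 × 2 = 10 from the double-bond units + 2 from the Se atom = 12.
A 4n π count (12, n = 3) in a planar conjugated ring means antiaromatic.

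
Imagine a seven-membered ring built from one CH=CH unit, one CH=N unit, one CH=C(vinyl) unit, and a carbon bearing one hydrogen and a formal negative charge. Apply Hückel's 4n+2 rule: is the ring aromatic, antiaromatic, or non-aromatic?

Antiaromatic

All ring atoms are sp² and supply a p orbital to the ring (the double-bond atoms are sp², each contributing one p electron; each sp² =N– keeps its lone pair in-plane and puts one electron into the π system; the carbanion's lone pair occupies the p orbital); the conjugation is uninterrupted.
Tallying contributions gives 3 × 2 = 6 from the double-bond units + 2 from the CH(-) atom = 8.
8 is a 4n count (n = 2), so the planar conjugated ring is antiaromatic.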